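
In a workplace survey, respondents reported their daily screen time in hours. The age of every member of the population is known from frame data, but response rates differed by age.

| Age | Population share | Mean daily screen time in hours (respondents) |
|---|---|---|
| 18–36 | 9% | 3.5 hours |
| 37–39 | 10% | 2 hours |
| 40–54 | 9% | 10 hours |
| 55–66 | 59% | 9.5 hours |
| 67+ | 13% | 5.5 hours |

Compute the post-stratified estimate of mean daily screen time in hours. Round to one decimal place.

Each cell contributes population-share × respondent value:
  18–36: 0.09 × 3.5 = 0.315
  37–39: 0.1 × 2 = 0.2
  40–54: 0.09 × 10 = 0.9
  55–66: 0.59 × 9.5 = 5.605
  67+: 0.13 × 5.5 = 0.715
Post-stratified estimate = 7.735 → 7.7.

7.7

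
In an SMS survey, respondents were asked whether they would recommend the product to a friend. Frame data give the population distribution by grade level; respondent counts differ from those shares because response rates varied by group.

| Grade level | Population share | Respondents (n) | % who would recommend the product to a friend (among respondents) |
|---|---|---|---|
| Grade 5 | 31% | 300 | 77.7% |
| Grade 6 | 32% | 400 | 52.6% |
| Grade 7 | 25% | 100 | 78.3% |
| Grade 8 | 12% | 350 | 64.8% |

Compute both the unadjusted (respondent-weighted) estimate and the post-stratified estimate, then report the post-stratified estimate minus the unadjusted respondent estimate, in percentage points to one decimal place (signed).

Unadjusted (pooled respondent) estimate weights by respondent counts:
  (300/1150)×77.7 + (400/1150)×52.6 + (100/1150)×78.3 + (350/1150)×64.8 = 65.0957%
Post-stratifying to population shares instead:
  0.31×77.7 + 0.32×52.6 + 0.25×78.3 + 0.12×64.8 = 68.27%
Difference = 68.27 − 65.0957 = 3.1743 pp.

+3.2 percentage points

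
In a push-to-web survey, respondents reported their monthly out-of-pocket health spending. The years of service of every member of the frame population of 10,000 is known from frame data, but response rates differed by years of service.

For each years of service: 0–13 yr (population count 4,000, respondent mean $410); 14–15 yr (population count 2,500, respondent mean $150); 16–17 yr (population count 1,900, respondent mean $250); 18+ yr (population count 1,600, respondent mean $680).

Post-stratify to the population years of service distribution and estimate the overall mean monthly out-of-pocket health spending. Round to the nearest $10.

Weight each group's respondent value by its population share:
  0–13 yr: (4,000/10,000) × 410 = 164
  14–15 yr: (2,500/10,000) × 150 = 37.5
  16–17 yr: (1,900/10,000) × 250 = 47.5
  18+ yr: (1,600/10,000) × 680 = 108.8
Post-stratified estimate = 357.8 → $360.

$360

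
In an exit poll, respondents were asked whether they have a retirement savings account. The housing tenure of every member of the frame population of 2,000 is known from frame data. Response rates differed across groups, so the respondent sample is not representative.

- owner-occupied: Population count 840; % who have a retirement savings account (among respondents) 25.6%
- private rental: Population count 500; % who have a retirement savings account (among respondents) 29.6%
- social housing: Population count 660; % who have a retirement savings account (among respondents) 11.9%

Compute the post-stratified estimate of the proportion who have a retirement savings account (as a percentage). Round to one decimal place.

Weight each group's respondent value by its population share:
  owner-occupied: (840/2,000) × 25.6 = 10.752
  private rental: (500/2,000) × 29.6 = 7.4
  social housing: (660/2,000) × 11.9 = 3.927
Post-stratified estimate = 22.079 → 22.1%.

22.1%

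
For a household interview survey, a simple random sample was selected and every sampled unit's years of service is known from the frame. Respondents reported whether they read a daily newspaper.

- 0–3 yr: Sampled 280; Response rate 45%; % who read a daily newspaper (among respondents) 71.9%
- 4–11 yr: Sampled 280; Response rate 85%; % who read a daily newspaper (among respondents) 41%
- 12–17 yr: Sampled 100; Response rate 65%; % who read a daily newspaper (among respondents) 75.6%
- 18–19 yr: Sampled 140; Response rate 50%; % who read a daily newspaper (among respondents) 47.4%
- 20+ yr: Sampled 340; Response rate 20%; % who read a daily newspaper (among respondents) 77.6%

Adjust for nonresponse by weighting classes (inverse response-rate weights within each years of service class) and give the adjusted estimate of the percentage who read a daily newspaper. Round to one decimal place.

63.3%

Inverse-response-rate weighting restores each class to its sampled count, so class totals weight by n_sampled:
  0–3 yr: 280 × 71.9 = 20,132
  4–11 yr: 280 × 41 = 11,480
  12–17 yr: 100 × 75.6 = 7560
  18–19 yr: 140 × 47.4 = 6636
  20+ yr: 340 × 77.6 = 26384
Adjusted estimate = 72,192 / 1,140 = 63.3263 → 63.3%.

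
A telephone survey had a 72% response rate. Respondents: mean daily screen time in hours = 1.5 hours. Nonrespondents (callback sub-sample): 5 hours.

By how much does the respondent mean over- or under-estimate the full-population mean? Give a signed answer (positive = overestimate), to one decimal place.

-1.0

Nonresponse fraction = 1 − 0.72 = 0.28.
Bias = (nonresponse fraction) × (respondent mean − nonrespondent mean)
     = 0.28 × (1.5 − 5) = 0.28 × -3.5 = -0.98.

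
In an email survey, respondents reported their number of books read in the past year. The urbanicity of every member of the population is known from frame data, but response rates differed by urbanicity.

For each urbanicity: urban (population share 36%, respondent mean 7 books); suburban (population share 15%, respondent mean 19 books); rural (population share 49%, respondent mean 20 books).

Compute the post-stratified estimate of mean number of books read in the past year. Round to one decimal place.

15.2

Reweight to the known urbanicity distribution:
  urban: 0.36 × 7 = 2.52
  suburban: 0.15 × 19 = 2.85
  rural: 0.49 × 20 = 9.8
Post-stratified estimate = 15.17 → 15.2.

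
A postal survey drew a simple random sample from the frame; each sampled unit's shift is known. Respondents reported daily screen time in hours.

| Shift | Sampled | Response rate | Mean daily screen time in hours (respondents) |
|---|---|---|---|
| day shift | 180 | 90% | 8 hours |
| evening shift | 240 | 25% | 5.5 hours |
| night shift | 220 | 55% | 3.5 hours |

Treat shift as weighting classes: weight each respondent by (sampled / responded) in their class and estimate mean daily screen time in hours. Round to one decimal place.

Weighting each respondent by the inverse class response rate inflates each class back to its sampled size, so the class weight is n_sampled:
  day shift: 180 × 8 = 1440
  evening shift: 240 × 5.5 = 1320
  night shift: 220 × 3.5 = 770
Adjusted estimate = 3530 / 640 = 5.51562 → 5.5.

5.5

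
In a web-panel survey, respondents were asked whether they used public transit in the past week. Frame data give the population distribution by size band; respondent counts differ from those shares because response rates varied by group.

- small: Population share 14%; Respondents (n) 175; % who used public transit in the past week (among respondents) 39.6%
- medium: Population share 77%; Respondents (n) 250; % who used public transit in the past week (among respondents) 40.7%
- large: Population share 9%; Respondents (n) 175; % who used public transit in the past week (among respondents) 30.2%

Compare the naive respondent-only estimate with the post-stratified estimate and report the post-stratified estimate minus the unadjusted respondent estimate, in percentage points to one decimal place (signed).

Without adjustment, the pooled respondent share is:
  (175/600)×39.6 + (250/600)×40.7 + (175/600)×30.2 = 37.3167%
Post-stratified estimate weights by population shares:
  0.14×39.6 + 0.77×40.7 + 0.09×30.2 = 39.601%
Difference = 39.601 − 37.3167 = 2.2843 pp.

+2.3 percentage points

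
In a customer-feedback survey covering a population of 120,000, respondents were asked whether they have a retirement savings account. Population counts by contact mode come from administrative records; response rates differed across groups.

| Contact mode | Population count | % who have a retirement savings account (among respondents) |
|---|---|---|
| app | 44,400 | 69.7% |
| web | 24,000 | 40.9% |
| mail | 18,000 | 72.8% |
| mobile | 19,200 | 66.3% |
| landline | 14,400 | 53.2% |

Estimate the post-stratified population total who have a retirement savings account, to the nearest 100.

74,300

Apply each group's respondent rate to its population count:
  app: 44,400 × 69.7% = 30946.8
  web: 24,000 × 40.9% = 9816
  mail: 18,000 × 72.8% = 13,104
  mobile: 19,200 × 66.3% = 12729.6
  landline: 14,400 × 53.2% = 7660.8
Estimated total = 74257.2 → 74,300.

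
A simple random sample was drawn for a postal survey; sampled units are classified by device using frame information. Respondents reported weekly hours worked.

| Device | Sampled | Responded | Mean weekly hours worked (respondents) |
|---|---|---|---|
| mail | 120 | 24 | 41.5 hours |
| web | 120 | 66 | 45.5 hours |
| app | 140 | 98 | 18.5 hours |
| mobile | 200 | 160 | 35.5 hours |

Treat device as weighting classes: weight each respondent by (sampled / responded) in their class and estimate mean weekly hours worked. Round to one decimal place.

Class response rates: mail 24/120 = 20%, web 66/120 = 55%, app 98/140 = 70%, mobile 160/200 = 80%.
Weighting each respondent by the inverse class response rate inflates each class back to its sampled size, so the class weight is n_sampled:
  mail: 120 × 41.5 = 4980
  web: 120 × 45.5 = 5460
  app: 140 × 18.5 = 2590
  mobile: 200 × 35.5 = 7100
Adjusted estimate = 20,130 / 580 = 34.7069 → 34.7.

34.7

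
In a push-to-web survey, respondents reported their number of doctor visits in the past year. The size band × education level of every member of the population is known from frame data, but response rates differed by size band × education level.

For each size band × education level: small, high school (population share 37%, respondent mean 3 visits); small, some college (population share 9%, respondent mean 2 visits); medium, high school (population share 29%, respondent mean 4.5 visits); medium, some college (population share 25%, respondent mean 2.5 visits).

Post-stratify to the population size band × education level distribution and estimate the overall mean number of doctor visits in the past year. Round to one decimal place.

Post-stratification weights by population share, not respondent share:
  small, high school: 0.37 × 3 = 1.11
  small, some college: 0.09 × 2 = 0.18
  medium, high school: 0.29 × 4.5 = 1.305
  medium, some college: 0.25 × 2.5 = 0.625
Post-stratified estimate = 3.22 → 3.2.

3.2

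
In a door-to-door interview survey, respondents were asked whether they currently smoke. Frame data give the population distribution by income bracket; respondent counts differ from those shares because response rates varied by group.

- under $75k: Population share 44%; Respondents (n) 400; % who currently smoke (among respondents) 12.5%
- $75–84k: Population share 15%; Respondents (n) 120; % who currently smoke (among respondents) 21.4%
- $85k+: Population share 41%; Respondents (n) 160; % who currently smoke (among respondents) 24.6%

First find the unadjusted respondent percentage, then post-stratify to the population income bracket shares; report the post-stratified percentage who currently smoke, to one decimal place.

18.8%

Unadjusted (pooled respondent) estimate weights by respondent counts:
  (400/680)×12.5 + (120/680)×21.4 + (160/680)×24.6 = 16.9176%
Reweighting by population income bracket shares:
  0.44×12.5 + 0.15×21.4 + 0.41×24.6 = 18.796%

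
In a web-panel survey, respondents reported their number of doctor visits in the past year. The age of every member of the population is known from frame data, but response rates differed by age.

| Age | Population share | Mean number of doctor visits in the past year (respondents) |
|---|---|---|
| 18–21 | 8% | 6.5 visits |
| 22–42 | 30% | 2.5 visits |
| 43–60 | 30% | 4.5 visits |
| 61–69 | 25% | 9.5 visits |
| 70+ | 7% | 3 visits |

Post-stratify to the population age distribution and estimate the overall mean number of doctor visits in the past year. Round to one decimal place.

Each cell contributes population-share × respondent value:
  18–21: 0.08 × 6.5 = 0.52
  22–42: 0.3 × 2.5 = 0.75
  43–60: 0.3 × 4.5 = 1.35
  61–69: 0.25 × 9.5 = 2.375
  70+: 0.07 × 3 = 0.21
Post-stratified estimate = 5.205 → 5.2.

5.2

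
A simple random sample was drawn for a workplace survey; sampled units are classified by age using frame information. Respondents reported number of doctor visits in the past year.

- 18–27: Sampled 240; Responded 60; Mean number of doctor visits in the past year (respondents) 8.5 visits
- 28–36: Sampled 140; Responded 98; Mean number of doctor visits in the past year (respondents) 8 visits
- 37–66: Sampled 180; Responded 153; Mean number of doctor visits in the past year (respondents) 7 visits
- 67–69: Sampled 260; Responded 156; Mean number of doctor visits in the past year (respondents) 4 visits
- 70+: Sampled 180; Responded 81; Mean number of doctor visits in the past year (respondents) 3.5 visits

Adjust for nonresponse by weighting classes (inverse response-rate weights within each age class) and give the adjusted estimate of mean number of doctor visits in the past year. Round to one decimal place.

Response rates by class: 18–27 60/240 = 25%, 28–36 98/140 = 70%, 37–66 153/180 = 85%, 67–69 156/260 = 60%, 70+ 81/180 = 45%.
Inverse-response-rate weighting restores each class to its sampled count, so class totals weight by n_sampled:
  18–27: 240 × 8.5 = 2040
  28–36: 140 × 8 = 1120
  37–66: 180 × 7 = 1260
  67–69: 260 × 4 = 1040
  70+: 180 × 3.5 = 630
Adjusted estimate = 6090 / 1,000 = 6.09 → 6.1.

6.1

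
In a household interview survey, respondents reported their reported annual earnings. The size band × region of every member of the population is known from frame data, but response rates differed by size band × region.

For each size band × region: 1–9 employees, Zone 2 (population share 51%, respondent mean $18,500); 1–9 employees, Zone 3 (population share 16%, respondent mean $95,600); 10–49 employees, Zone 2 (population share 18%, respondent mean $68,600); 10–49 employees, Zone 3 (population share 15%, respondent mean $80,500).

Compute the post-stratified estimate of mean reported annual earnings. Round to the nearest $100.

$49,200

Each cell contributes population-share × respondent value:
  1–9 employees, Zone 2: 0.51 × 18,500 = 9435
  1–9 employees, Zone 3: 0.16 × 95,600 = 15,296
  10–49 employees, Zone 2: 0.18 × 68,600 = 12,348
  10–49 employees, Zone 3: 0.15 × 80,500 = 12,075
Post-stratified estimate = 49,154 → $49,200.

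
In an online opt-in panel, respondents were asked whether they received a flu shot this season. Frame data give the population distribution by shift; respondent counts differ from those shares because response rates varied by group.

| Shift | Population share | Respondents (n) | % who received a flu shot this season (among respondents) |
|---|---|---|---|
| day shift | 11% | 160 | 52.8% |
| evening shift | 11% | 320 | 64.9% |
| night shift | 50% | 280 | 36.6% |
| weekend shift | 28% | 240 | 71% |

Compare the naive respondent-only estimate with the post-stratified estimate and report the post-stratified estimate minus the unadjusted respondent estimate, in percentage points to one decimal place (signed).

-5.4 percentage points

Naive respondent-only estimate (weights = respondent counts):
  (160/1000)×52.8 + (320/1000)×64.9 + (280/1000)×36.6 + (240/1000)×71 = 56.504%
Reweighting by population shift shares:
  0.11×52.8 + 0.11×64.9 + 0.5×36.6 + 0.28×71 = 51.127%
Difference = 51.127 − 56.504 = -5.377 pp.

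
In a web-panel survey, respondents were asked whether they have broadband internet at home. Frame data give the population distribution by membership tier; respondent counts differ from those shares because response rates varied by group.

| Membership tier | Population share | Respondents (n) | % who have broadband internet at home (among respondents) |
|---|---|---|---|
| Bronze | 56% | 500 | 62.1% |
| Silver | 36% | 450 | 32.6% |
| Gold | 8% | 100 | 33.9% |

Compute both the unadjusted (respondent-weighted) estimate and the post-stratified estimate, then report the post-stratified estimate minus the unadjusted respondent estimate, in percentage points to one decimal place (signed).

+2.5 percentage points

Naive respondent-only estimate (weights = respondent counts):
  (500/1050)×62.1 + (450/1050)×32.6 + (100/1050)×33.9 = 46.7714%
Reweighting by population membership tier shares:
  0.56×62.1 + 0.36×32.6 + 0.08×33.9 = 49.224%
Difference = 49.224 − 46.7714 = 2.4526 pp.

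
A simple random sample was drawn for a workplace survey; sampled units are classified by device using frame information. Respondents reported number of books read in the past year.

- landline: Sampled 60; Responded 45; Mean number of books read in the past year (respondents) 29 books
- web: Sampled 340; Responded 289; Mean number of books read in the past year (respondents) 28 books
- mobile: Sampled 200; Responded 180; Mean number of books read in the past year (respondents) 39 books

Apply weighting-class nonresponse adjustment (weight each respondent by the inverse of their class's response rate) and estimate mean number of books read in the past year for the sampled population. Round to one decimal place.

31.8

Class response rates: landline 45/60 = 75%, web 289/340 = 85%, mobile 180/200 = 90%.
Inverse-response-rate weighting restores each class to its sampled count, so class totals weight by n_sampled:
  landline: 60 × 29 = 1740
  web: 340 × 28 = 9520
  mobile: 200 × 39 = 7800
Adjusted estimate = 19,060 / 600 = 31.7667 → 31.8.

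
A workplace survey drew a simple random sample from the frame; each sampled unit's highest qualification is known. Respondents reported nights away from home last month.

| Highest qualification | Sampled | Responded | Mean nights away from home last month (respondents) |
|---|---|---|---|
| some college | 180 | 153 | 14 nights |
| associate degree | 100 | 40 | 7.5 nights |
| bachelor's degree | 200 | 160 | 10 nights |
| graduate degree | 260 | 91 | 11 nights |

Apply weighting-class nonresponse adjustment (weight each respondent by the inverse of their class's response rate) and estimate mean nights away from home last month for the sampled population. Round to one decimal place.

Class response rates: some college 153/180 = 85%, associate degree 40/100 = 40%, bachelor's degree 160/200 = 80%, graduate degree 91/260 = 35%.
With weight = n_sampled/n_responded per class, the weighted class total is n_sampled:
  some college: 180 × 14 = 2520
  associate degree: 100 × 7.5 = 750
  bachelor's degree: 200 × 10 = 2000
  graduate degree: 260 × 11 = 2860
Adjusted estimate = 8130 / 740 = 10.9865 → 11.0.

11.0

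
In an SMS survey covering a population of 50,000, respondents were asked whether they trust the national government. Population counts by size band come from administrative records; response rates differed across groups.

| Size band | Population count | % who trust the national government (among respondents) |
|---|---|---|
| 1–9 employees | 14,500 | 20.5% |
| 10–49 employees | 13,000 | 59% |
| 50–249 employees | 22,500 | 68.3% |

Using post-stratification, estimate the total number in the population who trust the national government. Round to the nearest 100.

26,000

Apply each group's respondent rate to its population count:
  1–9 employees: 14,500 × 20.5% = 2972.5
  10–49 employees: 13,000 × 59% = 7670
  50–249 employees: 22,500 × 68.3% = 15367.5
Estimated total = 26,010 → 26,000.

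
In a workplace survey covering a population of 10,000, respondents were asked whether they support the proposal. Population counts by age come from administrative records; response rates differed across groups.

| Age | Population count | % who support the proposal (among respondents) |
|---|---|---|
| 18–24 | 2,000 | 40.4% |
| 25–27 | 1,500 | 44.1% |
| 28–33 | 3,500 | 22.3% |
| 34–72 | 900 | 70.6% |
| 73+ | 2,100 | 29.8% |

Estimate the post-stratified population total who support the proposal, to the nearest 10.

Apply each group's respondent rate to its population count:
  18–24: 2,000 × 40.4% = 808
  25–27: 1,500 × 44.1% = 661.5
  28–33: 3,500 × 22.3% = 780.5
  34–72: 900 × 70.6% = 635.4
  73+: 2,100 × 29.8% = 625.8
Estimated total = 3511.2 → 3,510.

3,510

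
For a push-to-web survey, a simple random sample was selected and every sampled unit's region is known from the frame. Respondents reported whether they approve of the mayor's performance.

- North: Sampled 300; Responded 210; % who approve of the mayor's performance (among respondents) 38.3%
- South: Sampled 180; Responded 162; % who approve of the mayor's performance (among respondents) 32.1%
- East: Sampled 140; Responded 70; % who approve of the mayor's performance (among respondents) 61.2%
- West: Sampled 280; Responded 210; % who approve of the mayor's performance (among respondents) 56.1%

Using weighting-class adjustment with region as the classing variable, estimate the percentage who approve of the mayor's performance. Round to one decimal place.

46.2%

Class response rates: North 210/300 = 70%, South 162/180 = 90%, East 70/140 = 50%, West 210/280 = 75%.
Weighting each respondent by the inverse class response rate inflates each class back to its sampled size, so the class weight is n_sampled:
  North: 300 × 38.3 = 11,490
  South: 180 × 32.1 = 5778
  East: 140 × 61.2 = 8568
  West: 280 × 56.1 = 15,708
Adjusted estimate = 41,544 / 900 = 46.16 → 46.2%.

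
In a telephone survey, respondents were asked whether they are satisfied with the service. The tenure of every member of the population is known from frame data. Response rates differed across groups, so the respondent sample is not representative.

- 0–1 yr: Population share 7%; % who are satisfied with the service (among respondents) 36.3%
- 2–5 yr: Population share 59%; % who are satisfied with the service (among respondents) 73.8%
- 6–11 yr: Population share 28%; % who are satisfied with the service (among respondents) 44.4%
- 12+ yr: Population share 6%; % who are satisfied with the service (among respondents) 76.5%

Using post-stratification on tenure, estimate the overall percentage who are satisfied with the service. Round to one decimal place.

63.1%

Reweight to the known tenure distribution:
  0–1 yr: 0.07 × 36.3 = 2.541
  2–5 yr: 0.59 × 73.8 = 43.542
  6–11 yr: 0.28 × 44.4 = 12.432
  12+ yr: 0.06 × 76.5 = 4.59
Post-stratified estimate = 63.105 → 63.1%.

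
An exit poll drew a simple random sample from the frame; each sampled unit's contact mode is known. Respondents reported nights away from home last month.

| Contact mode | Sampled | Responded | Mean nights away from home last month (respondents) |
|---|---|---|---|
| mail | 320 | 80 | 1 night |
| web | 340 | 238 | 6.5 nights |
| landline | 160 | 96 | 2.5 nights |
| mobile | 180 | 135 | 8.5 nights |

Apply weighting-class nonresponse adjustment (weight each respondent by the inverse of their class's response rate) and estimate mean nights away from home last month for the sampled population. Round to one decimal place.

4.5

Response rates by class: mail 80/320 = 25%, web 238/340 = 70%, landline 96/160 = 60%, mobile 135/180 = 75%.
Inverse-response-rate weighting restores each class to its sampled count, so class totals weight by n_sampled:
  mail: 320 × 1 = 320
  web: 340 × 6.5 = 2210
  landline: 160 × 2.5 = 400
  mobile: 180 × 8.5 = 1530
Adjusted estimate = 4460 / 1,000 = 4.46 → 4.5.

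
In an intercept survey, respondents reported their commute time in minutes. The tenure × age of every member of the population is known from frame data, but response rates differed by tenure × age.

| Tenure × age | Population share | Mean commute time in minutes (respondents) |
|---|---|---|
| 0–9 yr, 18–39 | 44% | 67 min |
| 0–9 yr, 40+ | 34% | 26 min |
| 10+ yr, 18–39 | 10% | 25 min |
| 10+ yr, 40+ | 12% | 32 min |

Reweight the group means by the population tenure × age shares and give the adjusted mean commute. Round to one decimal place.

44.7

Weight each group's respondent value by its population share:
  0–9 yr, 18–39: 0.44 × 67 = 29.48
  0–9 yr, 40+: 0.34 × 26 = 8.84
  10+ yr, 18–39: 0.1 × 25 = 2.5
  10+ yr, 40+: 0.12 × 32 = 3.84
Post-stratified estimate = 44.66 → 44.7.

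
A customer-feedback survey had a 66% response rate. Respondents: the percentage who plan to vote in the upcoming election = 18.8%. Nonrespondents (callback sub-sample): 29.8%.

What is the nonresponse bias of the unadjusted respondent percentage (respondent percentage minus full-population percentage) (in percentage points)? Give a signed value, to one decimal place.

Nonresponse fraction = 1 − 0.66 = 0.34.
Bias = (nonresponse fraction) × (respondent percentage − nonrespondent percentage)
     = 0.34 × (18.8 − 29.8) = 0.34 × -11 = -3.74.

-3.7 percentage points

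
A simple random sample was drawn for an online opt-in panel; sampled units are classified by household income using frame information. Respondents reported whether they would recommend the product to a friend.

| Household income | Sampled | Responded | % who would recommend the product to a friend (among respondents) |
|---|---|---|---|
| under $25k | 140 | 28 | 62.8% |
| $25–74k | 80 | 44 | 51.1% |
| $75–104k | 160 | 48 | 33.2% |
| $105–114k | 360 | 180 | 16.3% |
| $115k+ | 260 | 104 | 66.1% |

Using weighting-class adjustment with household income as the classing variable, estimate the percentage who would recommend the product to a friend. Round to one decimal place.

Class response rates: under $25k 28/140 = 20%, $25–74k 44/80 = 55%, $75–104k 48/160 = 30%, $105–114k 180/360 = 50%, $115k+ 104/260 = 40%.
Each respondent's weight = sampled/responded in their class; summing within a class gives n_sampled, so:
  under $25k: 140 × 62.8 = 8792
  $25–74k: 80 × 51.1 = 4088
  $75–104k: 160 × 33.2 = 5312
  $105–114k: 360 × 16.3 = 5868
  $115k+: 260 × 66.1 = 17,186
Adjusted estimate = 41,246 / 1,000 = 41.246 → 41.2%.

41.2%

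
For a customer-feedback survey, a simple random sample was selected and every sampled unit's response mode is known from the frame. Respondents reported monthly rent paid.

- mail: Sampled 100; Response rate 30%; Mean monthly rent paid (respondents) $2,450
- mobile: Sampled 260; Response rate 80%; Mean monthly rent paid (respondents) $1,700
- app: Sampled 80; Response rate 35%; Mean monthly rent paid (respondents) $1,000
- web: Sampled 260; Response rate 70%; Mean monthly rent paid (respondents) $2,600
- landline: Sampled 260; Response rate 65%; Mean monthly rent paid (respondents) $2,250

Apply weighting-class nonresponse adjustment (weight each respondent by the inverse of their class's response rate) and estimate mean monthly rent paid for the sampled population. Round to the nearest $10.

$2,110

Weighting each respondent by the inverse class response rate inflates each class back to its sampled size, so the class weight is n_sampled:
  mail: 100 × 2450 = 245,000
  mobile: 260 × 1700 = 442,000
  app: 80 × 1000 = 80,000
  web: 260 × 2600 = 676,000
  landline: 260 × 2250 = 585,000
Adjusted estimate = 2,028,000 / 960 = 2112.5 → $2,110.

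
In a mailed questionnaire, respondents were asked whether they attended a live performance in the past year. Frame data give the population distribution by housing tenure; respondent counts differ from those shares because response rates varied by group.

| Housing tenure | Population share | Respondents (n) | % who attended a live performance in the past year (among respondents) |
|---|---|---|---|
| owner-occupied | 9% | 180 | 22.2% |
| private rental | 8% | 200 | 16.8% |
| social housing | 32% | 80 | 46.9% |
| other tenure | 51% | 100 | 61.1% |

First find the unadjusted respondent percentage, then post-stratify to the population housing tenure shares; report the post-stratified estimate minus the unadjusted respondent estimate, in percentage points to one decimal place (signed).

+18.8 percentage points

Without adjustment, the pooled respondent share is:
  (180/560)×22.2 + (200/560)×16.8 + (80/560)×46.9 + (100/560)×61.1 = 30.7464%
Reweighting by population housing tenure shares:
  0.09×22.2 + 0.08×16.8 + 0.32×46.9 + 0.51×61.1 = 49.511%
Difference = 49.511 − 30.7464 = 18.7646 pp.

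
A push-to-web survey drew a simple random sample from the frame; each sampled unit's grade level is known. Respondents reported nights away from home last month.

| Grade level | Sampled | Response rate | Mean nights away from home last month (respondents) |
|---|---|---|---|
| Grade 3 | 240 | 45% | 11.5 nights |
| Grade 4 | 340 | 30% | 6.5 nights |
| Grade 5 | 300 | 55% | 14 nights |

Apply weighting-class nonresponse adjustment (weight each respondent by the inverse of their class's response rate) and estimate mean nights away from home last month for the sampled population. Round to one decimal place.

Weighting each respondent by the inverse class response rate inflates each class back to its sampled size, so the class weight is n_sampled:
  Grade 3: 240 × 11.5 = 2760
  Grade 4: 340 × 6.5 = 2210
  Grade 5: 300 × 14 = 4200
Adjusted estimate = 9170 / 880 = 10.4205 → 10.4.

10.4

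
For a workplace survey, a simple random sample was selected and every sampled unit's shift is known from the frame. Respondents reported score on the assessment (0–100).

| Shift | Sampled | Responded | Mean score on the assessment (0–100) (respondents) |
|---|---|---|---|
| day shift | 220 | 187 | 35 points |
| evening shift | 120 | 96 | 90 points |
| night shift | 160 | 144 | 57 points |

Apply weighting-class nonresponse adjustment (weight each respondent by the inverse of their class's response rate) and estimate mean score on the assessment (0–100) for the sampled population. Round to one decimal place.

55.2

Class response rates: day shift 187/220 = 85%, evening shift 96/120 = 80%, night shift 144/160 = 90%.
With weight = n_sampled/n_responded per class, the weighted class total is n_sampled:
  day shift: 220 × 35 = 7700
  evening shift: 120 × 90 = 10,800
  night shift: 160 × 57 = 9120
Adjusted estimate = 27,620 / 500 = 55.24 → 55.2.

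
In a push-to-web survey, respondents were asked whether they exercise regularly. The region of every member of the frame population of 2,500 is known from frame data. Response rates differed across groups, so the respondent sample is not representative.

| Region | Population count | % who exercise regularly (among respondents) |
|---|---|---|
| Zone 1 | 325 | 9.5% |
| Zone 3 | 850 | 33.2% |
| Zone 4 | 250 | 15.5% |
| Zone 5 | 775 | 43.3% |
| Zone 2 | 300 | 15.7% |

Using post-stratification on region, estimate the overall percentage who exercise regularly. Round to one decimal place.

29.4%

Weight each group's respondent value by its population share:
  Zone 1: (325/2,500) × 9.5 = 1.235
  Zone 3: (850/2,500) × 33.2 = 11.288
  Zone 4: (250/2,500) × 15.5 = 1.55
  Zone 5: (775/2,500) × 43.3 = 13.423
  Zone 2: (300/2,500) × 15.7 = 1.884
Post-stratified estimate = 29.38 → 29.4%.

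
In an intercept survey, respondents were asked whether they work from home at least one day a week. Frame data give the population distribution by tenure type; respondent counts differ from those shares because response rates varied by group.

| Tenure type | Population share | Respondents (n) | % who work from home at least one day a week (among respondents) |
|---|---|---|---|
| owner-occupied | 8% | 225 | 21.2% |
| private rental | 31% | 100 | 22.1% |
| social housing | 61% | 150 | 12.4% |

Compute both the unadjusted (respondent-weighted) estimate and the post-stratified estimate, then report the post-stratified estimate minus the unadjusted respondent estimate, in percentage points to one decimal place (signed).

-2.5 percentage points

Without adjustment, the pooled respondent share is:
  (225/475)×21.2 + (100/475)×22.1 + (150/475)×12.4 = 18.6105%
Reweighting by population tenure type shares:
  0.08×21.2 + 0.31×22.1 + 0.61×12.4 = 16.111%
Difference = 16.111 − 18.6105 = -2.4995 pp.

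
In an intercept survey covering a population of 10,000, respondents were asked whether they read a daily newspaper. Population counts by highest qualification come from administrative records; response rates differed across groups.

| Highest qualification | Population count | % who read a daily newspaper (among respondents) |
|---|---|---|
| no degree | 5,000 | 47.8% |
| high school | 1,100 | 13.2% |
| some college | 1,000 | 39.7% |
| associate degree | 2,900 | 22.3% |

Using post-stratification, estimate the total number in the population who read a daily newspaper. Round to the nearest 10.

3,580

Each cell contributes its population count × the respondent rate:
  no degree: 5,000 × 47.8% = 2390
  high school: 1,100 × 13.2% = 145.2
  some college: 1,000 × 39.7% = 397
  associate degree: 2,900 × 22.3% = 646.7
Estimated total = 3578.9 → 3,580.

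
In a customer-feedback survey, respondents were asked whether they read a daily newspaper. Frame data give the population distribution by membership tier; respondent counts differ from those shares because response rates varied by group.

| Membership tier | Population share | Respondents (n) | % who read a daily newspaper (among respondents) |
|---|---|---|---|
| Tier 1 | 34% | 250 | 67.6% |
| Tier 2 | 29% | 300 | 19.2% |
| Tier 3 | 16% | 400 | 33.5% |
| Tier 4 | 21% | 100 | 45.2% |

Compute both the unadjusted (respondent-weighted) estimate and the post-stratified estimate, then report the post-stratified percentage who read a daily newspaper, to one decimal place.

Unadjusted (pooled respondent) estimate weights by respondent counts:
  (250/1050)×67.6 + (300/1050)×19.2 + (400/1050)×33.5 + (100/1050)×45.2 = 38.6476%
Post-stratified estimate weights by population shares:
  0.34×67.6 + 0.29×19.2 + 0.16×33.5 + 0.21×45.2 = 43.404%

43.4%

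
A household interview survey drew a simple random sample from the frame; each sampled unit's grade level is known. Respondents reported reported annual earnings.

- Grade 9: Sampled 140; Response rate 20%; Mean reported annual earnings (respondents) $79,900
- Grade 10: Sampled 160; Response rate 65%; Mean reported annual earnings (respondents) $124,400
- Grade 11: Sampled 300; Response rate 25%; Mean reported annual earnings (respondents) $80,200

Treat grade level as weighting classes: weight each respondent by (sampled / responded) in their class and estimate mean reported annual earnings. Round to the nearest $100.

Weighting each respondent by the inverse class response rate inflates each class back to its sampled size, so the class weight is n_sampled:
  Grade 9: 140 × 79,900 = 11,186,000
  Grade 10: 160 × 124,400 = 19,904,000
  Grade 11: 300 × 80,200 = 24,060,000
Adjusted estimate = 55,150,000 / 600 = 91916.7 → $91,900.

$91,900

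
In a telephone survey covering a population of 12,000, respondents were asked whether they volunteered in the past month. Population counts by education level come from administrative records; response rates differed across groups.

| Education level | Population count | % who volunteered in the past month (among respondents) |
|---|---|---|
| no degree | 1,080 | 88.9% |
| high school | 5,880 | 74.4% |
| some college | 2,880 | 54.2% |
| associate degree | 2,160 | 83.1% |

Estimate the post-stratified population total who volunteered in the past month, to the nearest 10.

Apply each group's respondent rate to its population count:
  no degree: 1,080 × 88.9% = 960.12
  high school: 5,880 × 74.4% = 4374.72
  some college: 2,880 × 54.2% = 1560.96
  associate degree: 2,160 × 83.1% = 1794.96
Estimated total = 8690.76 → 8,690.

8,690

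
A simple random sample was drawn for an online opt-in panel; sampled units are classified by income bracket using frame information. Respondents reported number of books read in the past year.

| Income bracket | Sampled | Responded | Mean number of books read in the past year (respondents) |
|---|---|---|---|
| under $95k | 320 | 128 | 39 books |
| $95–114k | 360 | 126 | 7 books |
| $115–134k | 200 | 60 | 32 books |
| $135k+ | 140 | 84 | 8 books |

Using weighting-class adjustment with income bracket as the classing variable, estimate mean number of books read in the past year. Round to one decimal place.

22.1

Class response rates: under $95k 128/320 = 40%, $95–114k 126/360 = 35%, $115–134k 60/200 = 30%, $135k+ 84/140 = 60%.
Each respondent's weight = sampled/responded in their class; summing within a class gives n_sampled, so:
  under $95k: 320 × 39 = 12,480
  $95–114k: 360 × 7 = 2520
  $115–134k: 200 × 32 = 6400
  $135k+: 140 × 8 = 1120
Adjusted estimate = 22,520 / 1,020 = 22.0784 → 22.1.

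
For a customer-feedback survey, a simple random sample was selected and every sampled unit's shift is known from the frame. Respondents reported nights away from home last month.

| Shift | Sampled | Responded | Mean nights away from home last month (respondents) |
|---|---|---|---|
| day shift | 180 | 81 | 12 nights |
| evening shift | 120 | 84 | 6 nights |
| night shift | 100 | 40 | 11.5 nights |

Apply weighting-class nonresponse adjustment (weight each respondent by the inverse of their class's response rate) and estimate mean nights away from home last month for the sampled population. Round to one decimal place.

Response rates by class: day shift 81/180 = 45%, evening shift 84/120 = 70%, night shift 40/100 = 40%.
Each respondent's weight = sampled/responded in their class; summing within a class gives n_sampled, so:
  day shift: 180 × 12 = 2160
  evening shift: 120 × 6 = 720
  night shift: 100 × 11.5 = 1150
Adjusted estimate = 4030 / 400 = 10.075 → 10.1.

10.1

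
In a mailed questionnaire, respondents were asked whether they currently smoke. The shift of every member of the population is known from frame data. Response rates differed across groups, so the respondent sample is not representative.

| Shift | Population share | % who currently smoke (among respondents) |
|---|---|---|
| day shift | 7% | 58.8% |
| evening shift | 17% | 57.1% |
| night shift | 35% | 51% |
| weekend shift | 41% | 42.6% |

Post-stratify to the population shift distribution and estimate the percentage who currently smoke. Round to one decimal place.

Weight each group's respondent value by its population share:
  day shift: 0.07 × 58.8 = 4.116
  evening shift: 0.17 × 57.1 = 9.707
  night shift: 0.35 × 51 = 17.85
  weekend shift: 0.41 × 42.6 = 17.466
Post-stratified estimate = 49.139 → 49.1%.

49.1%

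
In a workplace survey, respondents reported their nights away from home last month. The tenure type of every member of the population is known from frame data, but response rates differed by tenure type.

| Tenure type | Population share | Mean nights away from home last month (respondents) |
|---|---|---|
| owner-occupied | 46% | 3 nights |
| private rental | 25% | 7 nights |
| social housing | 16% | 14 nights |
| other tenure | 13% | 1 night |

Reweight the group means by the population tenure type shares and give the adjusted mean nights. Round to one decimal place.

Post-stratification weights by population share, not respondent share:
  owner-occupied: 0.46 × 3 = 1.38
  private rental: 0.25 × 7 = 1.75
  social housing: 0.16 × 14 = 2.24
  other tenure: 0.13 × 1 = 0.13
Post-stratified estimate = 5.5 → 5.5.

5.5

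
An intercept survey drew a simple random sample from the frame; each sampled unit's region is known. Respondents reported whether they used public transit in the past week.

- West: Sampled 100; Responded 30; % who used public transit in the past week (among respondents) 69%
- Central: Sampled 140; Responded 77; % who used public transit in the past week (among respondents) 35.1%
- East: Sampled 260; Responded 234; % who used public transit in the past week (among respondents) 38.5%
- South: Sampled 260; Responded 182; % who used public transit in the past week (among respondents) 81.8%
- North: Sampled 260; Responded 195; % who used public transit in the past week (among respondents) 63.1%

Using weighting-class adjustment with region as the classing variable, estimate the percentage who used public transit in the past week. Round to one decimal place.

Class response rates: West 30/100 = 30%, Central 77/140 = 55%, East 234/260 = 90%, South 182/260 = 70%, North 195/260 = 75%.
Inverse-response-rate weighting restores each class to its sampled count, so class totals weight by n_sampled:
  West: 100 × 69 = 6900
  Central: 140 × 35.1 = 4914
  East: 260 × 38.5 = 10,010
  South: 260 × 81.8 = 21,268
  North: 260 × 63.1 = 16,406
Adjusted estimate = 59,498 / 1,020 = 58.3314 → 58.3%.

58.3%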